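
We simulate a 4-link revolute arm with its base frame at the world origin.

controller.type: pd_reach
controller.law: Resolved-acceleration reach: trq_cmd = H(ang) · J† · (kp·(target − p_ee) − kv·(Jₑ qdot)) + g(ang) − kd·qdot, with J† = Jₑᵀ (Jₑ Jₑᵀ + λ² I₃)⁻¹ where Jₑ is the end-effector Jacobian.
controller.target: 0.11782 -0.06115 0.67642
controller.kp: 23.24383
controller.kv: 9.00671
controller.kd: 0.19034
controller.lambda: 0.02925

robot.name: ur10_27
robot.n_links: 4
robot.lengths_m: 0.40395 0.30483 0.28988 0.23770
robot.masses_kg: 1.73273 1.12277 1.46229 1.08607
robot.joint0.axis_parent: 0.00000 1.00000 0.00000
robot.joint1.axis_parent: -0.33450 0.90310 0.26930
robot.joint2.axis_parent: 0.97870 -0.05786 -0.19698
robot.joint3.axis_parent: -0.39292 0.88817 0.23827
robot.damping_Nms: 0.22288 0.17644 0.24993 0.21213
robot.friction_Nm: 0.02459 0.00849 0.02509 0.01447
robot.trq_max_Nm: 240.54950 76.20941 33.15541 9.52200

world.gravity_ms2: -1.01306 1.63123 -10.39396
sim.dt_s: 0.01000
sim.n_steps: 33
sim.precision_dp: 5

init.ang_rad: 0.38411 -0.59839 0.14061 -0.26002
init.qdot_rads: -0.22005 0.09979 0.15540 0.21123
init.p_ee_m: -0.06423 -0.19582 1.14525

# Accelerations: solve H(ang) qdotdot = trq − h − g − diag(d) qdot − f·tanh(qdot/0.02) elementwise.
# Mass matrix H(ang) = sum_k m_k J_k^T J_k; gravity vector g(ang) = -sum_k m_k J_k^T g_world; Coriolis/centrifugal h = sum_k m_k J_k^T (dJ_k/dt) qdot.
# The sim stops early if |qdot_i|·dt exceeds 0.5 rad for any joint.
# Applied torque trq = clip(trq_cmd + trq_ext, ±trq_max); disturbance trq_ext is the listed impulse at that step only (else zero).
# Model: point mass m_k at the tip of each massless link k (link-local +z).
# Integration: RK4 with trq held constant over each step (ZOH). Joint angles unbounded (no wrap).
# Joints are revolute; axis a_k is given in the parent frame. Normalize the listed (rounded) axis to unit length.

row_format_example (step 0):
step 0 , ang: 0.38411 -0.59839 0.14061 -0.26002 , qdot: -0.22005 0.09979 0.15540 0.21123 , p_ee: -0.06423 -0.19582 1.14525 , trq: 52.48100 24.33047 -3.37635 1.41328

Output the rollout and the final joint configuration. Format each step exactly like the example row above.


step 1 , ang: 0.38417 -0.59998 0.14127 -0.26005 , qdot: 0.23081 -0.41597 -0.02281 -0.21222 , p_ee: -0.06547 -0.19624 1.14475 , trq: 47.85444 22.92847 -3.26357 1.49803
step 2 , ang: 0.38849 -0.60643 0.14029 -0.26389 , qdot: 0.63266 -0.87356 -0.16973 -0.55245 , p_ee: -0.06615 -0.19633 1.14326 , trq: 43.08587 21.43919 -3.16731 1.54930
step 3 , ang: 0.39659 -0.61716 0.13801 -0.27080 , qdot: 0.98564 -1.27050 -0.28455 -0.82500 , p_ee: -0.06628 -0.19616 1.14089 , trq: 38.27844 19.91313 -3.08334 1.57806
step 4 , ang: 0.40797 -0.63155 0.13474 -0.28013 , qdot: 1.29078 -1.60658 -0.36712 -1.03942 , p_ee: -0.06585 -0.19574 1.13773 , trq: 33.53108 18.39317 -3.01066 1.59111
step 5 , ang: 0.42218 -0.64901 0.13079 -0.29136 , qdot: 1.55038 -1.88408 -0.41926 -1.20423 , p_ee: -0.06487 -0.19513 1.13384 , trq: 28.93013 16.91567 -2.94819 1.59376
step 6 , ang: 0.43877 -0.66897 0.12646 -0.30403 , qdot: 1.76773 -2.10706 -0.44412 -1.32712 , p_ee: -0.06336 -0.19433 1.12931 , trq: 24.54305 15.50869 -2.89476 1.59010
step 7 , ang: 0.45734 -0.69092 0.12201 -0.31775 , qdot: 1.94668 -2.28069 -0.44565 -1.41497 , p_ee: -0.06134 -0.19338 1.12420 , trq: 20.41661 14.19170 -2.84920 1.58320
step 8 , ang: 0.47753 -0.71437 0.11763 -0.33220 , qdot: 2.09137 -2.41071 -0.42806 -1.47392 , p_ee: -0.05886 -0.19230 1.11857 , trq: 16.57837 12.97633 -2.81040 1.57532
step 9 , ang: 0.49901 -0.73894 0.11351 -0.34712 , qdot: 2.20594 -2.50295 -0.39552 -1.50933 , p_ee: -0.05594 -0.19110 1.11247 , trq: 13.03989 11.86780 -2.77737 1.56808
step 10 , ang: 0.52151 -0.76427 0.10977 -0.36230 , qdot: 2.29434 -2.56304 -0.35188 -1.52579 , p_ee: -0.05263 -0.18979 1.10598 , trq: 9.80050 10.86640 -2.74929 1.56256
step 11 , ang: 0.54478 -0.79006 0.10650 -0.37757 , qdot: 2.36025 -2.59620 -0.30054 -1.52719 , p_ee: -0.04898 -0.18840 1.09913 , trq: 6.85094 9.96893 -2.72548 1.55940
step 12 , ang: 0.56861 -0.81607 0.10378 -0.39279 , qdot: 2.40696 -2.60712 -0.24441 -1.51679 , p_ee: -0.04502 -0.18693 1.09199 , trq: 4.17633 9.16996 -2.70541 1.55898
step 13 , ang: 0.59282 -0.84209 0.10163 -0.40787 , qdot: 2.43741 -2.59993 -0.18587 -1.49725 , p_ee: -0.04079 -0.18540 1.08460 , trq: 1.75861 8.46273 -2.68868 1.56141
step 14 , ang: 0.61728 -0.86798 0.10007 -0.42271 , qdot: 2.45415 -2.57820 -0.12682 -1.47076 , p_ee: -0.03634 -0.18381 1.07700 , trq: -0.42179 7.83984 -2.67499 1.56665
step 15 , ang: 0.64184 -0.89358 0.09909 -0.43726 , qdot: 2.45937 -2.54495 -0.06874 -1.43908 , p_ee: -0.03171 -0.18216 1.06924 , trq: -2.38475 7.29377 -2.66412 1.57455
step 16 , ang: 0.66640 -0.91881 0.09869 -0.45147 , qdot: 2.45497 -2.50279 -0.01281 -1.40360 , p_ee: -0.02693 -0.18048 1.06135 , trq: -4.14966 6.81712 -2.65565 1.58489
step 17 , ang: 0.69088 -0.94359 0.09882 -0.46532 , qdot: 2.44264 -2.45419 0.03914 -1.36546 , p_ee: -0.02204 -0.17875 1.05337 , trq: -5.73509 6.40276 -2.64632 1.59741
step 18 , ang: 0.71521 -0.96785 0.09946 -0.47878 , qdot: 2.42366 -2.40064 0.08738 -1.32557 , p_ee: -0.01708 -0.17699 1.04532 , trq: -7.15811 6.04437 -2.63830 1.61185
step 19 , ang: 0.73932 -0.99156 0.10056 -0.49183 , qdot: 2.39914 -2.34342 0.13204 -1.28461 , p_ee: -0.01206 -0.17519 1.03724 , trq: -8.43450 5.73601 -2.63283 1.62792
step 20 , ang: 0.76316 -1.01469 0.10209 -0.50447 , qdot: 2.37006 -2.28374 0.17294 -1.24315 , p_ee: -0.00701 -0.17336 1.02915 , trq: -9.57874 5.47217 -2.62981 1.64536
step 21 , ang: 0.78669 -1.03721 0.10400 -0.51669 , qdot: 2.33725 -2.22257 0.21002 -1.20158 , p_ee: -0.00197 -0.17151 1.02106 , trq: -10.60398 5.24791 -2.62910 1.66388
step 22 , ang: 0.80987 -1.05912 0.10627 -0.52850 , qdot: 2.30142 -2.16068 0.24332 -1.16025 , p_ee: 0.00306 -0.16964 1.01301 , trq: -11.52210 5.05873 -2.63057 1.68325
step 23 , ang: 0.83269 -1.08041 0.10886 -0.53990 , qdot: 2.26315 -2.09870 0.27294 -1.11938 , p_ee: 0.00804 -0.16775 1.00500 , trq: -12.34381 4.90065 -2.63410 1.70325
step 24 , ang: 0.85512 -1.10108 0.11172 -0.55089 , qdot: 2.22294 -2.03711 0.29904 -1.07918 , p_ee: 0.01297 -0.16585 0.99705 , trq: -13.07873 4.77008 -2.63954 1.72367
step 25 , ang: 0.87713 -1.12114 0.11482 -0.56149 , qdot: 2.18123 -1.97631 0.32180 -1.03977 , p_ee: 0.01783 -0.16394 0.98917 , trq: -13.73553 4.66383 -2.64678 1.74434
step 26 , ang: 0.89873 -1.14060 0.11814 -0.57169 , qdot: 2.13837 -1.91657 0.34144 -1.00126 , p_ee: 0.02261 -0.16202 0.98138 , trq: -14.32197 4.57904 -2.65568 1.76511
step 27 , ang: 0.91989 -1.15946 0.12164 -0.58152 , qdot: 2.09467 -1.85813 0.35817 -0.96372 , p_ee: 0.02730 -0.16009 0.97368 , trq: -14.84502 4.51318 -2.66611 1.78583
step 28 , ang: 0.94061 -1.17775 0.12530 -0.59097 , qdot: 2.05038 -1.80115 0.37223 -0.92720 , p_ee: 0.03188 -0.15817 0.96607 , trq: -15.31095 4.46400 -2.67794 1.80639
step 29 , ang: 0.96089 -1.19548 0.12908 -0.60006 , qdot: 2.00574 -1.74573 0.38383 -0.89172 , p_ee: 0.03635 -0.15624 0.95858 , trq: -15.72537 4.42949 -2.69105 1.82670
step 30 , ang: 0.98072 -1.21266 0.13296 -0.60881 , qdot: 1.96092 -1.69196 0.39318 -0.85730 , p_ee: 0.04071 -0.15432 0.95120 , trq: -16.09333 4.40786 -2.70532 1.84666
step 31 , ang: 1.00010 -1.22932 0.13693 -0.61722 , qdot: 1.91608 -1.63987 0.40050 -0.82394 , p_ee: 0.04494 -0.15240 0.94394 , trq: -16.41938 4.39753 -2.72062 1.86622
step 32 , ang: 1.01903 -1.24546 0.14097 -0.62529 , qdot: 1.87136 -1.58949 0.40599 -0.79166 , p_ee: 0.04905 -0.15049 0.93681 , trq: -16.70758 4.39708 -2.73685 1.88530
step 33 , ang: 1.03752 -1.26111 0.14505 -0.63305 , qdot: 1.82688 -1.54080 0.40983 -0.76042 , p_ee: 0.05303 -0.14858 0.92980
final ang (rad): 1.03752 -1.26111 0.14505 -0.63305


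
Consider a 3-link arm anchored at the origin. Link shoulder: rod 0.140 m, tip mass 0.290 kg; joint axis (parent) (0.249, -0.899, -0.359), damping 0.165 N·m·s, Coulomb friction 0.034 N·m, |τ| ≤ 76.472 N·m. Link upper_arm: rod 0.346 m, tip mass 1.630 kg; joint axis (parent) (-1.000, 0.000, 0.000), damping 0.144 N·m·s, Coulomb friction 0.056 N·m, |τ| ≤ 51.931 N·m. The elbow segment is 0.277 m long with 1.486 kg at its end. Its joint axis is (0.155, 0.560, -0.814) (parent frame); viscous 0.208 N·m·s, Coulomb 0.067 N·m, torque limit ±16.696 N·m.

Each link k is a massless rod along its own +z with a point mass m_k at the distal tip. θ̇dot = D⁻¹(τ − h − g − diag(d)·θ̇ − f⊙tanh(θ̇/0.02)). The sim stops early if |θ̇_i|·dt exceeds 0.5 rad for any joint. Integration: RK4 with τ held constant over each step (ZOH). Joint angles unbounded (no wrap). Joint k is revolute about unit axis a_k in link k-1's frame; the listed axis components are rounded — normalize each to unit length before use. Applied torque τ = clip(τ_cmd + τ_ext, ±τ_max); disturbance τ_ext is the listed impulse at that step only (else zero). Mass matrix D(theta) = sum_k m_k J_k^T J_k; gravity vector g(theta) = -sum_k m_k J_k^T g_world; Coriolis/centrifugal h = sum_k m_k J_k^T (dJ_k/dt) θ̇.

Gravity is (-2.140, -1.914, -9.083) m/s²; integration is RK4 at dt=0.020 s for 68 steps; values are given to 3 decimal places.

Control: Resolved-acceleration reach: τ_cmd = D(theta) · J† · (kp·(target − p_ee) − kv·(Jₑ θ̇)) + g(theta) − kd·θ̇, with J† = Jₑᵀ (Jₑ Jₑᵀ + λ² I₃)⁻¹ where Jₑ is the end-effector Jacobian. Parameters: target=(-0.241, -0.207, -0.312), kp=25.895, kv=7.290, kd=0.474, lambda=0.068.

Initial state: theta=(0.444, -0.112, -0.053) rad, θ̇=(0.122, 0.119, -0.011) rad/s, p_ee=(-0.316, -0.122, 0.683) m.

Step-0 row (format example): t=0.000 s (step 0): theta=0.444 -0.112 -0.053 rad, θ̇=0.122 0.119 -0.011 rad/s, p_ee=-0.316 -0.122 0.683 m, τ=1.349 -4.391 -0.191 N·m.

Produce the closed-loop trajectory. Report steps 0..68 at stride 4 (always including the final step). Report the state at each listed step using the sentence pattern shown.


t=0.080 s (step 4): theta=0.474 -0.136 -0.074 rad, θ̇=0.597 -0.627 -0.333 rad/s, p_ee=-0.340 -0.137 0.668 m, τ=-5.411 0.888 0.451 N·m.
t=0.160 s (step 8): theta=0.531 -0.204 -0.106 rad, θ̇=0.802 -1.064 -0.463 rad/s, p_ee=-0.384 -0.177 0.632 m, τ=-9.620 4.017 0.792 N·m.
t=0.240 s (step 12): theta=0.598 -0.302 -0.148 rad, θ̇=0.847 -1.360 -0.607 rad/s, p_ee=-0.433 -0.231 0.577 m, τ=-12.495 6.175 1.029 N·m.
t=0.320 s (step 16): theta=0.665 -0.419 -0.203 rad, θ̇=0.814 -1.565 -0.753 rad/s, p_ee=-0.476 -0.289 0.506 m, τ=-14.481 7.817 1.204 N·m.
t=0.400 s (step 20): theta=0.727 -0.550 -0.268 rad, θ̇=0.749 -1.690 -0.881 rad/s, p_ee=-0.507 -0.347 0.421 m, τ=-15.702 9.080 1.331 N·m.
t=0.480 s (step 24): theta=0.785 -0.688 -0.343 rad, θ̇=0.681 -1.735 -0.972 rad/s, p_ee=-0.523 -0.398 0.326 m, τ=-16.206 9.967 1.414 N·m.
t=0.560 s (step 28): theta=0.837 -0.826 -0.422 rad, θ̇=0.625 -1.702 -1.018 rad/s, p_ee=-0.524 -0.440 0.227 m, τ=-16.098 10.441 1.457 N·m.
t=0.640 s (step 32): theta=0.885 -0.958 -0.504 rad, θ̇=0.589 -1.599 -1.027 rad/s, p_ee=-0.511 -0.471 0.130 m, τ=-15.555 10.491 1.467 N·m.
t=0.720 s (step 36): theta=0.932 -1.080 -0.586 rad, θ̇=0.571 -1.440 -1.012 rad/s, p_ee=-0.488 -0.488 0.039 m, τ=-14.762 10.153 1.449 N·m.
t=0.800 s (step 40): theta=0.977 -1.187 -0.665 rad, θ̇=0.563 -1.240 -0.989 rad/s, p_ee=-0.459 -0.495 -0.043 m, τ=-13.859 9.503 1.404 N·m.
t=0.880 s (step 44): theta=1.022 -1.278 -0.743 rad, θ̇=0.554 -1.020 -0.966 rad/s, p_ee=-0.427 -0.492 -0.113 m, τ=-12.929 8.641 1.332 N·m.
t=0.960 s (step 48): theta=1.065 -1.351 -0.819 rad, θ̇=0.533 -0.799 -0.943 rad/s, p_ee=-0.397 -0.484 -0.172 m, τ=-12.023 7.671 1.230 N·m.
t=1.040 s (step 52): theta=1.107 -1.406 -0.894 rad, θ̇=0.495 -0.593 -0.918 rad/s, p_ee=-0.370 -0.471 -0.219 m, τ=-11.174 6.687 1.101 N·m.
t=1.120 s (step 56): theta=1.144 -1.446 -0.966 rad, θ̇=0.442 -0.412 -0.888 rad/s, p_ee=-0.346 -0.457 -0.256 m, τ=-10.411 5.762 0.951 N·m.
t=1.200 s (step 60): theta=1.177 -1.473 -1.036 rad, θ̇=0.379 -0.259 -0.853 rad/s, p_ee=-0.327 -0.443 -0.285 m, τ=-9.751 4.941 0.790 N·m.
t=1.280 s (step 64): theta=1.205 -1.488 -1.103 rad, θ̇=0.317 -0.135 -0.815 rad/s, p_ee=-0.312 -0.430 -0.306 m, τ=-9.206 4.250 0.629 N·m.
t=1.360 s (step 68): theta=1.228 -1.495 -1.166 rad, θ̇=0.261 -0.034 -0.775 rad/s, p_ee=-0.302 -0.419 -0.322 m.


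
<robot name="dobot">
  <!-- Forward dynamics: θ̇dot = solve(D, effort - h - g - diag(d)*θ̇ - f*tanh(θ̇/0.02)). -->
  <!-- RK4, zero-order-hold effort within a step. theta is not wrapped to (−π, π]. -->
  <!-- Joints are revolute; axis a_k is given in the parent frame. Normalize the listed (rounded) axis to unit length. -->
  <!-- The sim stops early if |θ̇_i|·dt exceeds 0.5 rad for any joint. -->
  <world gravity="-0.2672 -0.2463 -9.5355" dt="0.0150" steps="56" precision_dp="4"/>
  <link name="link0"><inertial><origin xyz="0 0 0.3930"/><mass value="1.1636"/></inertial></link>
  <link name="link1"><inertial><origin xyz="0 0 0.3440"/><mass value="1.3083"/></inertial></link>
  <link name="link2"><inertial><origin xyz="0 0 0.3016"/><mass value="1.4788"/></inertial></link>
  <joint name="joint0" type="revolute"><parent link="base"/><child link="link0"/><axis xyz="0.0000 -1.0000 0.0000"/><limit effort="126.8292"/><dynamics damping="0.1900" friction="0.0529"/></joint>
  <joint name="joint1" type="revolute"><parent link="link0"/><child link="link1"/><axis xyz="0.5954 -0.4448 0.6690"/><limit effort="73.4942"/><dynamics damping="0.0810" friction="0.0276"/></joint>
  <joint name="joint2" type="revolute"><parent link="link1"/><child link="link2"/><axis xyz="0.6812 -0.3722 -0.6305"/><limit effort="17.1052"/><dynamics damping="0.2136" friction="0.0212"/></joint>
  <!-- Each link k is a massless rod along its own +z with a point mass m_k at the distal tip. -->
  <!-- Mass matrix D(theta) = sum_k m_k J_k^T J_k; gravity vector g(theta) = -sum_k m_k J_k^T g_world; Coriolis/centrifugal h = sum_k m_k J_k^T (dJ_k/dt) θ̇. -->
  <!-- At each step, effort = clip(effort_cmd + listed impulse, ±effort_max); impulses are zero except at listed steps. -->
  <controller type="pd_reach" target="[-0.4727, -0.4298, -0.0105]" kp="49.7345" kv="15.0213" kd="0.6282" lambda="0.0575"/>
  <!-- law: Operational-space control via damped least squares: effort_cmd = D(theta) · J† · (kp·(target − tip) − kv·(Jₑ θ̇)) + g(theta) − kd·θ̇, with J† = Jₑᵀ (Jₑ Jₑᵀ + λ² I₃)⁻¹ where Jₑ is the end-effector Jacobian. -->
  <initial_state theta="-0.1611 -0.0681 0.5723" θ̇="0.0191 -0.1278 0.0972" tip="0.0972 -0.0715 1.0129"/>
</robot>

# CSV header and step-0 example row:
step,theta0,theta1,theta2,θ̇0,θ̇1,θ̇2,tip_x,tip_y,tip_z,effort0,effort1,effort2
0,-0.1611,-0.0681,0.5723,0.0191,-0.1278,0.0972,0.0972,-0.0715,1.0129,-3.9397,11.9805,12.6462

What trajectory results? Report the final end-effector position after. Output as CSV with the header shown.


step,theta0,theta1,theta2,θ̇0,θ̇1,θ̇2,tip_x,tip_y,tip_z,effort0,effort1,effort2
1,-0.1645,-0.0776,0.6182,-0.4842,-1.0377,5.8266,0.0943,-0.0733,1.0101,-9.8311,8.1724,6.5127
2,-0.1748,-0.0919,0.7222,-0.8903,-0.8196,7.9613,0.0879,-0.0790,1.0026,-9.9927,6.7570,4.2519
3,-0.1908,-0.0998,0.8484,-1.2401,-0.2076,8.8579,0.0803,-0.0872,0.9915,-5.6040,6.6014,3.2670
4,-0.2114,-0.0973,0.9836,-1.5043,0.5346,9.1787,0.0724,-0.0970,0.9772,0.9495,6.8182,2.7138
5,-0.2351,-0.0836,1.1208,-1.6624,1.2913,9.1492,0.0645,-0.1083,0.9599,7.5827,6.8711,2.2852
6,-0.2605,-0.0588,1.2559,-1.7145,2.0000,8.8965,0.0563,-0.1205,0.9401,13.1041,6.5595,1.8666
7,-0.2859,-0.0241,1.3862,-1.6743,2.6320,8.5051,0.0479,-0.1336,0.9183,17.1065,5.8813,1.4369
8,-0.3102,0.0196,1.5100,-1.5609,3.1788,8.0298,0.0391,-0.1472,0.8950,19.6343,4.9143,1.0181
9,-0.3323,0.0707,1.6263,-1.3921,3.6413,7.5046,0.0297,-0.1612,0.8706,20.9188,3.7511,0.6456
10,-0.3516,0.1283,1.7346,-1.1833,4.0231,6.9498,0.0197,-0.1755,0.8456,21.2313,2.4721,0.3512
11,-0.3676,0.1909,1.8345,-0.9466,4.3283,6.3780,0.0092,-0.1900,0.8202,20.8203,1.1379,0.1560
12,-0.3799,0.2576,1.9257,-0.6912,4.5602,5.7980,-0.0020,-0.2047,0.7946,19.8934,-0.2094,0.0677
13,-0.3883,0.3272,2.0083,-0.4245,4.7224,5.2177,-0.0137,-0.2194,0.7691,18.6176,-1.5413,0.0821
14,-0.3926,0.3988,2.0823,-0.1518,4.8185,4.6450,-0.0259,-0.2341,0.7435,17.1262,-2.8387,0.1852
15,-0.3929,0.4714,2.1478,0.1223,4.8536,4.0894,-0.0385,-0.2487,0.7181,15.5314,-4.0874,0.3560
16,-0.3890,0.5441,2.2051,0.3943,4.8338,3.5602,-0.0514,-0.2631,0.6927,13.9252,-5.2755,0.5704
17,-0.3811,0.6161,2.2548,0.6630,4.7645,3.0634,-0.0645,-0.2773,0.6673,12.3481,-6.3897,0.8058
18,-0.3692,0.6867,2.2973,0.9268,4.6521,2.6061,-0.0777,-0.2910,0.6419,10.8421,-7.4158,1.0395
19,-0.3534,0.7554,2.3333,1.1846,4.5031,2.1932,-0.0909,-0.3041,0.6166,9.4301,-8.3381,1.2525
20,-0.3337,0.8216,2.3635,1.4353,4.3231,1.8271,-0.1040,-0.3166,0.5913,8.1179,-9.1401,1.4303
21,-0.3104,0.8849,2.3884,1.6780,4.1171,1.5077,-0.1168,-0.3281,0.5661,6.8968,-9.8060,1.5629
22,-0.2835,0.9449,2.4090,1.9115,3.8893,1.2328,-0.1294,-0.3387,0.5412,5.7475,-10.3221,1.6443
23,-0.2531,1.0014,2.4256,2.1342,3.6434,0.9985,-0.1416,-0.3483,0.5166,4.6444,-10.6776,1.6726
24,-0.2195,1.0541,2.4391,2.3444,3.3827,0.8002,-0.1536,-0.3568,0.4926,3.5587,-10.8662,1.6485
25,-0.1829,1.1028,2.4498,2.5397,3.1102,0.6323,-0.1652,-0.3642,0.4692,2.4626,-10.8862,1.5752
26,-0.1435,1.1474,2.4582,2.7177,2.8290,0.4897,-0.1765,-0.3707,0.4466,1.3315,-10.7409,1.4573
27,-0.1015,1.1877,2.4646,2.8760,2.5420,0.3672,-0.1875,-0.3762,0.4248,0.1465,-10.4389,1.3007
28,-0.0573,1.2236,2.4693,3.0119,2.2527,0.2604,-0.1984,-0.3808,0.4040,-1.1044,-9.9934,1.1118
29,-0.0113,1.2553,2.4725,3.1235,1.9643,0.1659,-0.2092,-0.3847,0.3841,-2.4252,-9.4219,0.8974
30,0.0362,1.2826,2.4743,3.2090,1.6806,0.0809,-0.2199,-0.3880,0.3652,-3.8117,-8.7455,0.6640
31,0.0848,1.3058,2.4749,3.2674,1.4053,0.0046,-0.2306,-0.3907,0.3471,-5.2522,-7.9882,0.4168
32,0.1340,1.3249,2.4745,3.2979,1.1440,-0.0564,-0.2413,-0.3929,0.3300,-6.7313,-7.1752,0.1514
33,0.1835,1.3403,2.4733,3.3017,0.8968,-0.1137,-0.2520,-0.3948,0.3136,-8.2207,-6.3314,-0.1115
34,0.2329,1.3520,2.4712,3.2799,0.6666,-0.1681,-0.2627,-0.3964,0.2980,-9.6935,-5.4813,-0.3660
35,0.2817,1.3604,2.4683,3.2345,0.4559,-0.2178,-0.2735,-0.3977,0.2830,-11.1231,-4.6471,-0.6099
36,0.3298,1.3659,2.4647,3.1678,0.2666,-0.2618,-0.2841,-0.3988,0.2685,-12.4845,-3.8478,-0.8408
37,0.3766,1.3686,2.4605,3.0828,0.0997,-0.2994,-0.2947,-0.3998,0.2546,-13.7559,-3.0987,-1.0564
38,0.4221,1.3690,2.4558,2.9825,-0.0441,-0.3298,-0.3051,-0.4006,0.2411,-14.9209,-2.4132,-1.2555
39,0.4660,1.3675,2.4507,2.8703,-0.1635,-0.3512,-0.3152,-0.4013,0.2281,-15.9685,-1.8059,-1.4375
40,0.5081,1.3643,2.4453,2.7491,-0.2629,-0.3679,-0.3251,-0.4020,0.2154,-16.8907,-1.2661,-1.5995
41,0.5484,1.3597,2.4397,2.6217,-0.3435,-0.3799,-0.3346,-0.4025,0.2031,-17.6872,-0.7942,-1.7418
42,0.5867,1.3541,2.4339,2.4907,-0.4068,-0.3877,-0.3437,-0.4030,0.1913,-18.3616,-0.3882,-1.8653
43,0.6231,1.3476,2.4281,2.3584,-0.4545,-0.3916,-0.3524,-0.4033,0.1798,-18.9207,-0.0439,-1.9709
44,0.6575,1.3405,2.4222,2.2266,-0.4887,-0.3923,-0.3606,-0.4037,0.1687,-19.3734,0.2439,-2.0599
45,0.6899,1.3330,2.4163,2.0969,-0.5112,-0.3905,-0.3684,-0.4039,0.1580,-19.7302,0.4813,-2.1334
46,0.7204,1.3253,2.4105,1.9705,-0.5239,-0.3867,-0.3757,-0.4042,0.1477,-20.0020,0.6746,-2.1930
47,0.7490,1.3174,2.4047,1.8484,-0.5283,-0.3814,-0.3825,-0.4043,0.1378,-20.2001,0.8300,-2.2402
48,0.7759,1.3095,2.3990,1.7312,-0.5260,-0.3751,-0.3889,-0.4045,0.1284,-20.3351,0.9532,-2.2764
49,0.8010,1.3016,2.3935,1.6194,-0.5185,-0.3682,-0.3948,-0.4046,0.1194,-20.4170,1.0495,-2.3031
50,0.8245,1.2940,2.3880,1.5132,-0.5068,-0.3609,-0.4002,-0.4047,0.1108,-20.4548,1.1239,-2.3216
51,0.8464,1.2865,2.3826,1.4128,-0.4920,-0.3533,-0.4053,-0.4048,0.1027,-20.4568,1.1803,-2.3331
52,0.8669,1.2792,2.3774,1.3182,-0.4749,-0.3458,-0.4099,-0.4049,0.0950,-20.4301,1.2223,-2.3390
53,0.8860,1.2722,2.3723,1.2293,-0.4562,-0.3384,-0.4143,-0.4050,0.0878,-20.3809,1.2531,-2.3401
54,0.9038,1.2655,2.3672,1.1459,-0.4365,-0.3311,-0.4182,-0.4051,0.0809,-20.3144,1.2750,-2.3374
55,0.9204,1.2591,2.3623,1.0679,-0.4164,-0.3241,-0.4219,-0.4052,0.0744,-20.2352,1.2901,-2.3316
56,0.9359,1.2530,2.3575,0.9951,-0.3961,-0.3173,-0.4252,-0.4053,0.0683,,,
# final tip position (m): -0.4252 -0.4053 0.0683


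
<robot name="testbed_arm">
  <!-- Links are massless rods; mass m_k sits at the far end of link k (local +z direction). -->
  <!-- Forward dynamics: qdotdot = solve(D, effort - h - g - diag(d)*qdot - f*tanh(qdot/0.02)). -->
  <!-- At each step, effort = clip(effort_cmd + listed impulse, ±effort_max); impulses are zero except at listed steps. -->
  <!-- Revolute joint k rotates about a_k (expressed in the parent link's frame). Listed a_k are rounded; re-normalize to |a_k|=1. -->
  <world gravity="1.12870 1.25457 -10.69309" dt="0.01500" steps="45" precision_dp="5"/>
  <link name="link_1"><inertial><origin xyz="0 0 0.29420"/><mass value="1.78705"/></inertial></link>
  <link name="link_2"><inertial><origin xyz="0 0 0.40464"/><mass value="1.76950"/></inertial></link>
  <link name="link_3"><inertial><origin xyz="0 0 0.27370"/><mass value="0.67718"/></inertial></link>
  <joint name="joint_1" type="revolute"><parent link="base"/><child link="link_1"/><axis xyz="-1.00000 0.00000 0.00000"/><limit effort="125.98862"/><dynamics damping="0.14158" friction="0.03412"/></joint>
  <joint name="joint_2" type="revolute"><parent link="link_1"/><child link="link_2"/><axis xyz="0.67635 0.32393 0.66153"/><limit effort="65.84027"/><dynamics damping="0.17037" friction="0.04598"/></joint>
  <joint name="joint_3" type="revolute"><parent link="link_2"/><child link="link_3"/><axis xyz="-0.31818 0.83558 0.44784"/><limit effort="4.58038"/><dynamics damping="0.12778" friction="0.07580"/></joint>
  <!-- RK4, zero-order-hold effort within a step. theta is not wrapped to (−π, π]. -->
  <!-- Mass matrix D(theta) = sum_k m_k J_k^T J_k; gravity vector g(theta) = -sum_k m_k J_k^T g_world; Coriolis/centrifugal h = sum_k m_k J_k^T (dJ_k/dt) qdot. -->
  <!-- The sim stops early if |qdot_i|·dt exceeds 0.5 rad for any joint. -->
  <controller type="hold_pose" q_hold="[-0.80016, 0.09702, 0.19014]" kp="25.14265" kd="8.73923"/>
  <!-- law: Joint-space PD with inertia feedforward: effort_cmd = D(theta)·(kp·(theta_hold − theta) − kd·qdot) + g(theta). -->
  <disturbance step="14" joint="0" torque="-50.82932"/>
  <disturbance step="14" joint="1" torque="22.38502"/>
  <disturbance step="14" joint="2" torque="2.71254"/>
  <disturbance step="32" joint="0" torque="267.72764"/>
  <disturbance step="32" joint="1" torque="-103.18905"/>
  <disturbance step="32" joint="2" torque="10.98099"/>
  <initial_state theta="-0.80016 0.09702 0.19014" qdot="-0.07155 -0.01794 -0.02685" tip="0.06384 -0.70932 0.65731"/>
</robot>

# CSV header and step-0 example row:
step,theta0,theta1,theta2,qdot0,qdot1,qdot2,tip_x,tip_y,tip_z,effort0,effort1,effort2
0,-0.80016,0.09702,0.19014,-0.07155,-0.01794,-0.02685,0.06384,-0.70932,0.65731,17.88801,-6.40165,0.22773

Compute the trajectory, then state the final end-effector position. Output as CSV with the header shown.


step,theta0,theta1,theta2,qdot0,qdot1,qdot2,tip_x,tip_y,tip_z,effort0,effort1,effort2
1,-0.80116,0.09678,0.18992,-0.06154,-0.01270,-0.00809,0.06374,-0.70994,0.65666,17.81521,-6.38219,0.21719
2,-0.80201,0.09663,0.18985,-0.05121,-0.00622,-0.00412,0.06369,-0.71046,0.65610,17.74641,-6.36217,0.21107
3,-0.80271,0.09657,0.18981,-0.04236,-0.00197,-0.00237,0.06366,-0.71091,0.65562,17.68152,-6.34161,0.20638
4,-0.80329,0.09656,0.18978,-0.03481,0.00058,-0.00147,0.06366,-0.71129,0.65521,17.62049,-6.32112,0.20254
5,-0.80376,0.09658,0.18976,-0.02830,0.00202,-0.00097,0.06366,-0.71161,0.65486,17.56327,-6.30122,0.19929
6,-0.80415,0.09662,0.18975,-0.02267,0.00275,-0.00066,0.06366,-0.71187,0.65458,17.50983,-6.28221,0.19645
7,-0.80445,0.09666,0.18974,-0.01779,0.00302,-0.00044,0.06367,-0.71208,0.65435,17.46012,-6.26426,0.19394
8,-0.80468,0.09671,0.18973,-0.01356,0.00297,-0.00027,0.06368,-0.71225,0.65417,17.41408,-6.24745,0.19169
9,-0.80486,0.09675,0.18973,-0.00991,0.00271,-0.00013,0.06369,-0.71238,0.65403,17.37160,-6.23182,0.18967
10,-0.80499,0.09679,0.18973,-0.00677,0.00232,-0.00001,0.06370,-0.71247,0.65393,17.33254,-6.21735,0.18786
11,-0.80507,0.09682,0.18973,-0.00406,0.00186,0.00009,0.06371,-0.71253,0.65386,17.29671,-6.20402,0.18623
12,-0.80511,0.09685,0.18973,-0.00174,0.00139,0.00016,0.06371,-0.71256,0.65382,17.26389,-6.19179,0.18475
13,-0.80512,0.09686,0.18974,0.00024,0.00094,0.00022,0.06372,-0.71257,0.65381,17.23385,-6.18058,0.18340
14,-0.80510,0.09687,0.18974,0.00194,0.00052,0.00027,0.06372,-0.71257,0.65381,-33.62295,16.21468,2.89472
15,-0.80919,0.09707,0.20491,-0.54148,0.03621,1.99420,0.06692,-0.71354,0.65174,24.05002,-9.16122,-0.15975
16,-0.81657,0.09795,0.23157,-0.44442,0.07792,1.56848,0.07261,-0.71539,0.64773,23.52184,-8.87786,-0.09114
17,-0.82261,0.09933,0.25242,-0.36215,0.10214,1.21655,0.07717,-0.71706,0.64416,23.02151,-8.61814,-0.03446
18,-0.82751,0.10096,0.26845,-0.29221,0.11371,0.92574,0.08076,-0.71857,0.64103,22.54937,-8.38026,0.01229
19,-0.83144,0.10270,0.28051,-0.23261,0.11629,0.68563,0.08356,-0.71994,0.63833,22.10518,-8.16242,0.05075
20,-0.83454,0.10443,0.28929,-0.18171,0.11270,0.48763,0.08569,-0.72117,0.63604,21.68836,-7.96295,0.08233
21,-0.83693,0.10607,0.29536,-0.13817,0.10501,0.32460,0.08726,-0.72227,0.63413,21.29805,-7.78030,0.10820
22,-0.83872,0.10757,0.29922,-0.10087,0.09478,0.19067,0.08835,-0.72324,0.63258,20.93324,-7.61305,0.12937
23,-0.83999,0.10891,0.30124,-0.06892,0.08314,0.08095,0.08905,-0.72408,0.63135,20.59280,-7.45990,0.14665
24,-0.84082,0.11006,0.30179,-0.04307,0.06813,0.00154,0.08941,-0.72480,0.63042,20.27562,-7.31966,0.15819
25,-0.84134,0.11090,0.30161,-0.02742,0.04171,-0.01871,0.08957,-0.72534,0.62976,19.98072,-7.19082,0.15573
26,-0.84167,0.11133,0.30130,-0.01527,0.01594,-0.02249,0.08960,-0.72569,0.62938,19.70732,-7.07273,0.14911
27,-0.84181,0.11142,0.30094,-0.00319,-0.00247,-0.02621,0.08955,-0.72585,0.62922,19.45514,-6.96739,0.14187
28,-0.84177,0.11130,0.30051,0.00874,-0.01420,-0.03014,0.08944,-0.72585,0.62927,19.22382,-6.87446,0.13427
29,-0.84155,0.11102,0.30004,0.01947,-0.02282,-0.03295,0.08929,-0.72571,0.62949,19.01168,-6.79086,0.12664
30,-0.84119,0.11062,0.29953,0.02882,-0.02965,-0.03478,0.08910,-0.72546,0.62984,18.81646,-6.71474,0.11922
31,-0.84070,0.11014,0.29900,0.03686,-0.03515,-0.03594,0.08888,-0.72511,0.63033,18.63650,-6.64509,0.11210
32,-0.84010,0.10958,0.29846,0.04371,-0.03958,-0.03664,0.08865,-0.72467,0.63091,125.98862,-65.84027,4.58038
33,-0.84341,0.07939,0.31498,-0.49605,-4.01464,2.16325,0.08525,-0.71737,0.63894,3.80488,1.45028,-0.48281
34,-0.85011,0.02334,0.34156,-0.39434,-3.45027,1.40372,0.07891,-0.70415,0.65273,4.75544,0.84584,-0.40327
35,-0.85529,-0.02439,0.35817,-0.29491,-2.90981,0.83112,0.07312,-0.69280,0.66412,5.63787,0.30322,-0.34553
36,-0.85902,-0.06427,0.36734,-0.20185,-2.40510,0.40875,0.06788,-0.68316,0.67359,6.46177,-0.18618,-0.30388
37,-0.86142,-0.09689,0.37109,-0.11825,-1.94485,0.10385,0.06318,-0.67504,0.68150,7.23399,-0.63029,-0.27360
38,-0.86268,-0.12302,0.37111,-0.05109,-1.54411,-0.07859,0.05902,-0.66825,0.68811,7.95954,-1.03592,-0.26057
39,-0.86306,-0.14361,0.36923,-0.00079,-1.20400,-0.16567,0.05547,-0.66259,0.69363,8.64351,-1.40857,-0.26239
40,-0.86278,-0.15947,0.36635,0.03727,-0.91438,-0.21393,0.05251,-0.65790,0.69821,9.29394,-1.75269,-0.26546
41,-0.86200,-0.17131,0.36294,0.06607,-0.66730,-0.23765,0.05006,-0.65408,0.70196,9.90781,-2.07181,-0.26856
42,-0.86084,-0.17973,0.35930,0.08722,-0.45739,-0.24568,0.04808,-0.65105,0.70499,10.48537,-2.36861,-0.27090
43,-0.85942,-0.18525,0.35562,0.10182,-0.28044,-0.24372,0.04651,-0.64871,0.70738,11.02818,-2.64520,-0.27205
44,-0.85782,-0.18833,0.35201,0.11096,-0.13232,-0.23569,0.04530,-0.64699,0.70922,11.53769,-2.90330,-0.27178
45,-0.85612,-0.18939,0.34856,0.11511,-0.01055,-0.22365,0.04440,-0.64583,0.71057,,,
# final tip position (m): 0.04440 -0.64583 0.71057


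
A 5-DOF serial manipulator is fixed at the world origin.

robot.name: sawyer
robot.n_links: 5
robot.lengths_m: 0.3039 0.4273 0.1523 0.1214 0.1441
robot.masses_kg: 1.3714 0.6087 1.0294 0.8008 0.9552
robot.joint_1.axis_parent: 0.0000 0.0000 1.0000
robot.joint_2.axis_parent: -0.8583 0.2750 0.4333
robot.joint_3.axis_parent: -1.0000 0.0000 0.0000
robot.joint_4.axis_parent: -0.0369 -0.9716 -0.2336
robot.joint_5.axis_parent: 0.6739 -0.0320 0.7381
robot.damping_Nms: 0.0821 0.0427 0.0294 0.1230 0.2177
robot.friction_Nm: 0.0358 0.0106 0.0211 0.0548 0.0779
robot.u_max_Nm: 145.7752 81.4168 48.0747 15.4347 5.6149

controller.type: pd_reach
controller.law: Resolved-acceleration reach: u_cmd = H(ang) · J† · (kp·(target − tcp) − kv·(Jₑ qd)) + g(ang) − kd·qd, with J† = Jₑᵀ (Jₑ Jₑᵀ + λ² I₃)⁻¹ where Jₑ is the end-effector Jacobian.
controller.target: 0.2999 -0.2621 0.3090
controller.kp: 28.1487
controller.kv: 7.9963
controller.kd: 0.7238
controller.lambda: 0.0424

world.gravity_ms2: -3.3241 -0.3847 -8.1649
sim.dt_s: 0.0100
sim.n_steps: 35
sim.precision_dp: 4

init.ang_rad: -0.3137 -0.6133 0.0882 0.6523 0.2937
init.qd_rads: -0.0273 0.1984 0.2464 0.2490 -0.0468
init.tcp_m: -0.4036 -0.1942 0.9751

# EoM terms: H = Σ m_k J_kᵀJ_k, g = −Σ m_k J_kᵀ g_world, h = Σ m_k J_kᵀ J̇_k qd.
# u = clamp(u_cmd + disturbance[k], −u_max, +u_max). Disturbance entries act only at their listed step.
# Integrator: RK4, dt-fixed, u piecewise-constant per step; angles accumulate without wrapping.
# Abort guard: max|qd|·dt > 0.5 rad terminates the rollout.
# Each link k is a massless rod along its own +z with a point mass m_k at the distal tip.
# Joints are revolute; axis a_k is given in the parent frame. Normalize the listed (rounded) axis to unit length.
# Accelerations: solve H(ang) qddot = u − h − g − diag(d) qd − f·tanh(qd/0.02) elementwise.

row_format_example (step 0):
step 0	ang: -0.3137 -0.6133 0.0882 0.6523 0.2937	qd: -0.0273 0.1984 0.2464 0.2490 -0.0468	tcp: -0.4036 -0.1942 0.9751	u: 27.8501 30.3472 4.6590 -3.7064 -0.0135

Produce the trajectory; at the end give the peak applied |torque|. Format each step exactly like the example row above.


step 1	ang: -0.3080 -0.6100 0.0908 0.6635 0.2943	qd: 1.1584 0.4684 0.2263 1.9821 -0.0260	tcp: -0.4018 -0.1925 0.9751	u: 24.7541 28.6516 4.5727 -4.7134 -0.0595
step 2	ang: -0.2917 -0.6043 0.0932 0.6889 0.2944	qd: 2.1088 0.6881 0.2296 3.0844 -0.1036	tcp: -0.3983 -0.1915 0.9739	u: 21.6403 26.7521 4.3844 -5.0924 -0.0222
step 3	ang: -0.2667 -0.5966 0.0962 0.7231 0.2945	qd: 2.8937 0.8450 0.3287 3.7387 -0.0694	tcp: -0.3932 -0.1914 0.9720	u: 18.6108 24.8578 4.1082 -5.0717 -0.0628
step 4	ang: -0.2345 -0.5875 0.1000 0.7623 0.2940	qd: 3.5496 0.9730 0.4120 4.0909 -0.1542	tcp: -0.3865 -0.1923 0.9697	u: 15.7976 23.0192 3.8310 -4.8242 -0.0141
step 5	ang: -0.1963 -0.5774 0.1049 0.8039 0.2933	qd: 4.1172 1.0580 0.5606 4.2377 -0.0905	tcp: -0.3785 -0.1942 0.9671	u: 13.2078 21.3851 3.5453 -4.4528 -0.0766
step 6	ang: -0.1527 -0.5663 0.1107 0.8464 0.2917	qd: 4.6060 1.1423 0.6169 4.2614 -0.2315	tcp: -0.3693 -0.1971 0.9643	u: 10.9130 19.8867 3.3329 -4.0429 0.0112
step 7	ang: -0.1045 -0.5546 0.1174 0.8887 0.2899	qd: 5.0449 1.1898 0.7467 4.1968 -0.1304	tcp: -0.3590 -0.2009 0.9614	u: 8.8391 18.6673 3.1282 -3.6206 -0.0826
step 8	ang: -0.0522 -0.5423 0.1245 0.9302 0.2873	qd: 5.4235 1.2601 0.7048 4.1019 -0.3661	tcp: -0.3478 -0.2054 0.9583	u: 7.0571 17.5301 3.0341 -3.2399 0.0735
step 9	ang: 0.0037 -0.5296 0.1322 0.9705 0.2852	qd: 5.7721 1.2770 0.8315 3.9604 -0.0905	tcp: -0.3359 -0.2108 0.9552	u: 5.4243 16.7329 2.9025 -2.8721 -0.1512
step 10	ang: 0.0628 -0.5164 0.1393 1.0096 0.2819	qd: 6.0553 1.3559 0.6249 3.8520 -0.4946	tcp: -0.3233 -0.2167 0.9518	u: 4.0911 15.8294 2.9357 -2.5914 0.1324
step 11	ang: 0.1247 -0.5030 0.1464 1.0473 0.2801	qd: 6.3230 1.3448 0.7596 3.6925 -0.0155	tcp: -0.3102 -0.2232 0.9483	u: 2.8161 15.3400 2.8350 -2.3034 -0.2403
step 12	ang: 0.1888 -0.4890 0.1521 1.0838 0.2770	qd: 6.5125 1.4299 0.4106 3.6133 -0.5155	tcp: -0.2966 -0.2300 0.9447	u: 1.8461 14.5353 2.9456 -2.1310 0.1223
step 13	ang: 0.2548 -0.4750 0.1571 1.1191 0.2758	qd: 6.6916 1.3953 0.5490 3.4597 0.1359	tcp: -0.2826 -0.2371 0.9408	u: 0.8692 14.1995 2.8381 -1.9167 -0.3708
step 14	ang: 0.3222 -0.4605 0.1599 1.1535 0.2733	qd: 6.7839 1.4824 0.0724 3.4250 -0.4822	tcp: -0.2682 -0.2444 0.9368	u: 0.2061 13.3130 2.9714 -1.8401 0.0927
step 15	ang: 0.3905 -0.4460 0.1617 1.1870 0.2730	qd: 6.8704 1.4214 0.2233 3.2814 0.2569	tcp: -0.2535 -0.2518 0.9326	u: -0.5119 12.9600 2.8084 -1.6808 -0.4539
step 16	ang: 0.4592 -0.4315 0.1612 1.2198 0.2716	qd: 6.8746 1.4813 -0.2559 3.2694 -0.3348	tcp: -0.2384 -0.2590 0.9282	u: -0.9334 11.9195 2.8688 -1.6612 0.0053
step 17	ang: 0.5279 -0.4172 0.1598 1.2517 0.2730	qd: 6.8659 1.3923 -0.0788 3.1312 0.4497	tcp: -0.2232 -0.2661 0.9237	u: -1.4224 11.4576 2.6282 -1.5384 -0.5628
step 18	ang: 0.5962 -0.4030 0.1564 1.2831 0.2737	qd: 6.7827 1.4240 -0.5419 3.1325 -0.1170	tcp: -0.2078 -0.2729 0.9190	u: -1.6334 10.2178 2.6068 -1.5571 -0.1084
step 19	ang: 0.6635 -0.3893 0.1518 1.3138 0.2761	qd: 6.6814 1.3221 -0.4110 3.0116 0.5001	tcp: -0.1922 -0.2792 0.9142	u: -1.8987 9.5184 2.3166 -1.4730 -0.5399
step 20	ang: 0.7296 -0.3762 0.1459 1.3438 0.2786	qd: 6.5339 1.3006 -0.7409 2.9956 0.0675	tcp: -0.1767 -0.2850 0.9093	u: -1.9520 8.1536 2.1623 -1.4970 -0.1754
step 21	ang: 0.7940 -0.3638 0.1391 1.3732 0.2821	qd: 6.3444 1.1850 -0.6333 2.8866 0.6103	tcp: -0.1612 -0.2903 0.9042	u: -2.0320 7.3108 1.8469 -1.4430 -0.5445
step 22	ang: 0.8565 -0.3523 0.1317 1.4019 0.2864	qd: 6.1452 1.1155 -0.8291 2.8518 0.2917	tcp: -0.1458 -0.2950 0.8991	u: -1.9606 5.8972 1.5881 -1.4693 -0.2602
step 23	ang: 0.9167 -0.3418 0.1238 1.4300 0.2912	qd: 5.8928 0.9896 -0.7573 2.7603 0.6682	tcp: -0.1307 -0.2990 0.8940	u: -1.8903 4.9188 1.2640 -1.4489 -0.5011
step 24	ang: 0.9745 -0.3324 0.1158 1.4573 0.2967	qd: 5.6581 0.8756 -0.8152 2.7061 0.4602	tcp: -0.1160 -0.3025 0.8887	u: -1.7332 3.5688 0.9310 -1.4745 -0.2997
step 25	ang: 1.0296 -0.3244 0.1079 1.4840 0.3024	qd: 5.3642 0.7410 -0.7709 2.6317 0.6914	tcp: -0.1016 -0.3053 0.8834	u: -1.5568 2.5460 0.6206 -1.4849 -0.4324
step 26	ang: 1.0820 -0.3177 0.1003 1.5100 0.3085	qd: 5.1053 0.5960 -0.7342 2.5682 0.5535	tcp: -0.0877 -0.3076 0.8781	u: -1.3442 1.3336 0.2640 -1.5152 -0.2875
step 27	ang: 1.1315 -0.3124 0.0931 1.5354 0.3147	qd: 4.7906 0.4525 -0.6990 2.5075 0.6914	tcp: -0.0743 -0.3094 0.8727	u: -1.1069 0.3680 -0.0188 -1.5488 -0.3542
step 28	ang: 1.1780 -0.3087 0.0866 1.5601 0.3210	qd: 4.5204 0.2896 -0.6130 2.4443 0.5796	tcp: -0.0614 -0.3108 0.8672	u: -0.8657 -0.6696 -0.3585 -1.5875 -0.2354
step 29	ang: 1.2216 -0.3066 0.0806 1.5843 0.3273	qd: 4.2014 0.1393 -0.5795 2.3944 0.6698	tcp: -0.0491 -0.3118 0.8616	u: -0.6047 -1.4996 -0.5999 -1.6366 -0.2727
step 30	ang: 1.2623 -0.3061 0.0753 1.6080 0.3333	qd: 3.9342 -0.0323 -0.4736 2.3360 0.5572	tcp: -0.0373 -0.3125 0.8560	u: -0.3594 -2.3450 -0.8996 -1.6825 -0.1611
step 31	ang: 1.3001 -0.3072 0.0707 1.6311 0.3393	qd: 3.6219 -0.1829 -0.4536 2.2965 0.6313	tcp: -0.0261 -0.3129 0.8503	u: -0.1007 -2.9973 -1.0819 -1.7413 -0.1939
step 32	ang: 1.3351 -0.3099 0.0667 1.6538 0.3449	qd: 3.3737 -0.3588 -0.3360 2.2417 0.5002	tcp: -0.0154 -0.3131 0.8446	u: 0.1270 -3.6463 -1.3376 -1.7890 -0.0767
step 33	ang: 1.3673 -0.3142 0.0633 1.6761 0.3503	qd: 3.0779 -0.5065 -0.3323 2.2103 0.5801	tcp: -0.0052 -0.3132 0.8387	u: 0.3639 -4.0945 -1.4547 -1.8507 -0.1221
step 34	ang: 1.3970 -0.3202 0.0606 1.6979 0.3553	qd: 2.8583 -0.6832 -0.2098 2.1569 0.4239	tcp: 0.0046 -0.3131 0.8328	u: 0.5605 -4.5482 -1.6645 -1.8943 0.0056
step 35	ang: 1.4242 -0.3277 0.0584 1.7194 0.3601	qd: 2.5836 -0.8218 -0.2384 2.1338 0.5255	tcp: 0.0140 -0.3130 0.8267
max |u| (N·m): 30.3472


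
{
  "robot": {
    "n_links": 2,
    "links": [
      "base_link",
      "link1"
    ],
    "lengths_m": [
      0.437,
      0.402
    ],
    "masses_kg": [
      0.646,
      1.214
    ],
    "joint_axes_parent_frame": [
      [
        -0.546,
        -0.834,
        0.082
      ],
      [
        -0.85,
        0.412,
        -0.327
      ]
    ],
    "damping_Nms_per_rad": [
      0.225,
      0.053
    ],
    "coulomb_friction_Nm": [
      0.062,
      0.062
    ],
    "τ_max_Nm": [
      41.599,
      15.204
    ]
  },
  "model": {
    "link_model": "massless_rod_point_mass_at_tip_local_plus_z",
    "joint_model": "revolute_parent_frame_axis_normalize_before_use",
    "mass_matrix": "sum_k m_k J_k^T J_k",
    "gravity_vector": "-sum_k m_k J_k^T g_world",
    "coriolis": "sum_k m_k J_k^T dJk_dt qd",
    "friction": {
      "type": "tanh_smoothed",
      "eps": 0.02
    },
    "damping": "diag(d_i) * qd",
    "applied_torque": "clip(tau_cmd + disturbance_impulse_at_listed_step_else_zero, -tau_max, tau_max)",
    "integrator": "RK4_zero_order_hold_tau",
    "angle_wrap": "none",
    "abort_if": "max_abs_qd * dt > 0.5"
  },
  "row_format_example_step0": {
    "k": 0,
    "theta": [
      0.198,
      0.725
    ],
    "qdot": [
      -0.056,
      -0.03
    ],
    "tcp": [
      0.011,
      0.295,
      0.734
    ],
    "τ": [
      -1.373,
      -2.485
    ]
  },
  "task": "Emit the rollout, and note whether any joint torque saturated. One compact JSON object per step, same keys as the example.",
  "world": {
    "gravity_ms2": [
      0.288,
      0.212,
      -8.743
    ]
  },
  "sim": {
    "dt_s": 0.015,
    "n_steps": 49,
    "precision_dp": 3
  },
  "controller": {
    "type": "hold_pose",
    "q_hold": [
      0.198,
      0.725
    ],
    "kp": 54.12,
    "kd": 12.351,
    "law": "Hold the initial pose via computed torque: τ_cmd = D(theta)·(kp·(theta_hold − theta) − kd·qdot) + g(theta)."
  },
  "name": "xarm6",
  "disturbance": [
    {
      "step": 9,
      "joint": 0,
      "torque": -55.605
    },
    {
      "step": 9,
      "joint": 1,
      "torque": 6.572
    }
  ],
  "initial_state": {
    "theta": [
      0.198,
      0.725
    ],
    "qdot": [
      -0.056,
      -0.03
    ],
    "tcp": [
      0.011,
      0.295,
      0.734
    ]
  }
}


{"k":1,"theta":[0.197,0.725],"qdot":[-0.044,-0.02],"tcp":[0.011,0.294,0.734],"\u03c4":[-1.449,-2.499]}
{"k":2,"theta":[0.197,0.724],"qdot":[-0.034,-0.012],"tcp":[0.012,0.294,0.734],"\u03c4":[-1.518,-2.51]}
{"k":3,"theta":[0.196,0.724],"qdot":[-0.025,-0.007],"tcp":[0.012,0.294,0.734],"\u03c4":[-1.58,-2.516]}
{"k":4,"theta":[0.196,0.724],"qdot":[-0.018,-0.003],"tcp":[0.012,0.294,0.734],"\u03c4":[-1.634,-2.52]}
{"k":5,"theta":[0.196,0.724],"qdot":[-0.012,-0.001],"tcp":[0.012,0.294,0.734],"\u03c4":[-1.682,-2.522]}
{"k":6,"theta":[0.196,0.724],"qdot":[-0.008,-0.0],"tcp":[0.012,0.293,0.734],"\u03c4":[-1.722,-2.522]}
{"k":7,"theta":[0.195,0.724],"qdot":[-0.004,0.001],"tcp":[0.013,0.293,0.734],"\u03c4":[-1.755,-2.522]}
{"k":8,"theta":[0.195,0.724],"qdot":[-0.001,0.001],"tcp":[0.013,0.293,0.734],"\u03c4":[-1.783,-2.522]}
{"k":9,"theta":[0.195,0.724],"qdot":[0.001,0.001],"tcp":[0.013,0.293,0.734],"\u03c4":[-41.599,4.051]}
{"k":10,"theta":[0.19,0.727],"qdot":[-0.689,0.391],"tcp":[0.017,0.292,0.734],"\u03c4":[5.822,-3.776]}
{"k":11,"theta":[0.181,0.732],"qdot":[-0.554,0.305],"tcp":[0.024,0.289,0.734],"\u03c4":[4.905,-3.615]}
{"k":12,"theta":[0.173,0.736],"qdot":[-0.437,0.233],"tcp":[0.029,0.287,0.734],"\u03c4":[4.071,-3.472]}
{"k":13,"theta":[0.168,0.739],"qdot":[-0.335,0.172],"tcp":[0.034,0.285,0.734],"\u03c4":[3.314,-3.344]}
{"k":14,"theta":[0.163,0.742],"qdot":[-0.247,0.122],"tcp":[0.037,0.284,0.735],"\u03c4":[2.629,-3.229]}
{"k":15,"theta":[0.16,0.743],"qdot":[-0.172,0.08],"tcp":[0.039,0.283,0.735],"\u03c4":[2.013,-3.127]}
{"k":16,"theta":[0.158,0.744],"qdot":[-0.108,0.045],"tcp":[0.041,0.282,0.735],"\u03c4":[1.46,-3.035]}
{"k":17,"theta":[0.157,0.745],"qdot":[-0.055,0.017],"tcp":[0.042,0.282,0.735],"\u03c4":[0.965,-2.954]}
{"k":18,"theta":[0.156,0.745],"qdot":[-0.01,-0.003],"tcp":[0.042,0.282,0.735],"\u03c4":[0.526,-2.888]}
{"k":19,"theta":[0.157,0.744],"qdot":[0.025,-0.016],"tcp":[0.042,0.282,0.735],"\u03c4":[0.15,-2.839]}
{"k":20,"theta":[0.157,0.744],"qdot":[0.053,-0.025],"tcp":[0.042,0.282,0.735],"\u03c4":[-0.175,-2.799]}
{"k":21,"theta":[0.158,0.744],"qdot":[0.076,-0.032],"tcp":[0.041,0.282,0.735],"\u03c4":[-0.461,-2.764]}
{"k":22,"theta":[0.159,0.743],"qdot":[0.093,-0.036],"tcp":[0.04,0.283,0.735],"\u03c4":[-0.712,-2.735]}
{"k":23,"theta":[0.161,0.743],"qdot":[0.106,-0.04],"tcp":[0.039,0.283,0.735],"\u03c4":[-0.931,-2.709]}
{"k":24,"theta":[0.162,0.742],"qdot":[0.115,-0.042],"tcp":[0.038,0.284,0.735],"\u03c4":[-1.122,-2.686]}
{"k":25,"theta":[0.164,0.741],"qdot":[0.122,-0.043],"tcp":[0.036,0.284,0.734],"\u03c4":[-1.287,-2.666]}
{"k":26,"theta":[0.166,0.741],"qdot":[0.125,-0.044],"tcp":[0.035,0.285,0.734],"\u03c4":[-1.429,-2.649]}
{"k":27,"theta":[0.168,0.74],"qdot":[0.127,-0.044],"tcp":[0.034,0.286,0.734],"\u03c4":[-1.55,-2.634]}
{"k":28,"theta":[0.17,0.739],"qdot":[0.126,-0.043],"tcp":[0.032,0.286,0.734],"\u03c4":[-1.654,-2.622]}
{"k":29,"theta":[0.172,0.739],"qdot":[0.124,-0.042],"tcp":[0.031,0.287,0.734],"\u03c4":[-1.741,-2.611]}
{"k":30,"theta":[0.174,0.738],"qdot":[0.121,-0.041],"tcp":[0.03,0.287,0.734],"\u03c4":[-1.813,-2.602]}
{"k":31,"theta":[0.175,0.738],"qdot":[0.118,-0.04],"tcp":[0.028,0.288,0.734],"\u03c4":[-1.873,-2.595]}
{"k":32,"theta":[0.177,0.737],"qdot":[0.113,-0.038],"tcp":[0.027,0.289,0.734],"\u03c4":[-1.922,-2.589]}
{"k":33,"theta":[0.179,0.736],"qdot":[0.108,-0.036],"tcp":[0.026,0.289,0.734],"\u03c4":[-1.962,-2.584]}
{"k":34,"theta":[0.18,0.736],"qdot":[0.102,-0.034],"tcp":[0.025,0.29,0.734],"\u03c4":[-1.993,-2.58]}
{"k":35,"theta":[0.182,0.735],"qdot":[0.096,-0.032],"tcp":[0.024,0.29,0.734],"\u03c4":[-2.016,-2.576]}
{"k":36,"theta":[0.183,0.735],"qdot":[0.091,-0.03],"tcp":[0.023,0.291,0.733],"\u03c4":[-2.034,-2.574]}
{"k":37,"theta":[0.185,0.734],"qdot":[0.085,-0.028],"tcp":[0.022,0.291,0.733],"\u03c4":[-2.046,-2.571]}
{"k":38,"theta":[0.186,0.734],"qdot":[0.079,-0.026],"tcp":[0.021,0.292,0.733],"\u03c4":[-2.054,-2.57]}
{"k":39,"theta":[0.187,0.734],"qdot":[0.073,-0.025],"tcp":[0.02,0.292,0.733],"\u03c4":[-2.058,-2.568]}
{"k":40,"theta":[0.188,0.733],"qdot":[0.067,-0.023],"tcp":[0.019,0.292,0.733],"\u03c4":[-2.059,-2.567]}
{"k":41,"theta":[0.189,0.733],"qdot":[0.062,-0.022],"tcp":[0.019,0.293,0.733],"\u03c4":[-2.057,-2.566]}
{"k":42,"theta":[0.19,0.733],"qdot":[0.057,-0.02],"tcp":[0.018,0.293,0.733],"\u03c4":[-2.053,-2.565]}
{"k":43,"theta":[0.191,0.732],"qdot":[0.052,-0.019],"tcp":[0.017,0.293,0.733],"\u03c4":[-2.048,-2.564]}
{"k":44,"theta":[0.191,0.732],"qdot":[0.047,-0.018],"tcp":[0.017,0.293,0.733],"\u03c4":[-2.041,-2.563]}
{"k":45,"theta":[0.192,0.732],"qdot":[0.043,-0.017],"tcp":[0.016,0.294,0.733],"\u03c4":[-2.034,-2.563]}
{"k":46,"theta":[0.193,0.732],"qdot":[0.039,-0.016],"tcp":[0.016,0.294,0.733],"\u03c4":[-2.025,-2.562]}
{"k":47,"theta":[0.193,0.731],"qdot":[0.035,-0.015],"tcp":[0.016,0.294,0.733],"\u03c4":[-2.017,-2.561]}
{"k":48,"theta":[0.194,0.731],"qdot":[0.031,-0.014],"tcp":[0.015,0.294,0.733],"\u03c4":[-2.008,-2.56]}
{"k":49,"theta":[0.194,0.731],"qdot":[0.028,-0.014],"tcp":[0.015,0.294,0.733]}
{"summary": "any joint saturated: yes"}
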